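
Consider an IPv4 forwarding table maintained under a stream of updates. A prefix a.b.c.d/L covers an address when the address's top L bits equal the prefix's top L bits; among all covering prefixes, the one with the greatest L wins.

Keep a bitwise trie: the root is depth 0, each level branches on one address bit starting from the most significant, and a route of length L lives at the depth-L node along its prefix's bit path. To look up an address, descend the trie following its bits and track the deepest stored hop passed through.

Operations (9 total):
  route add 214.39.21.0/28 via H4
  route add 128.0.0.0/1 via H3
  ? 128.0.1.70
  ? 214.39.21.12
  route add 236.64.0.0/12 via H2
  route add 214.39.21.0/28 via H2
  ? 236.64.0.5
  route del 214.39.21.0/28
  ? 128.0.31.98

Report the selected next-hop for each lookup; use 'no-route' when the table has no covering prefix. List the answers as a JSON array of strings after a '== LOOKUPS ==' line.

Process each operation:
  + 214.39.21.0/28 (H4) depth=28
  + 128.0.0.0/1 (H3) depth=1
  Q 128.0.1.70: descend 1 ; hops seen [H3] ; pick H3
  Q 214.39.21.12: descend 1101011000100111000101010000 ; hops seen [H3,H4] ; pick H4
  + 236.64.0.0/12 (H2) depth=12
  + 214.39.21.0/28 (H2) depth=28
  Q 236.64.0.5: descend 111011000100 ; hops seen [H3,H2] ; pick H2
  - 214.39.21.0/28 clear@28
  Q 128.0.31.98: descend 1 ; hops seen [H3] ; pick H3

== LOOKUPS ==
["H3","H4","H2","H3"]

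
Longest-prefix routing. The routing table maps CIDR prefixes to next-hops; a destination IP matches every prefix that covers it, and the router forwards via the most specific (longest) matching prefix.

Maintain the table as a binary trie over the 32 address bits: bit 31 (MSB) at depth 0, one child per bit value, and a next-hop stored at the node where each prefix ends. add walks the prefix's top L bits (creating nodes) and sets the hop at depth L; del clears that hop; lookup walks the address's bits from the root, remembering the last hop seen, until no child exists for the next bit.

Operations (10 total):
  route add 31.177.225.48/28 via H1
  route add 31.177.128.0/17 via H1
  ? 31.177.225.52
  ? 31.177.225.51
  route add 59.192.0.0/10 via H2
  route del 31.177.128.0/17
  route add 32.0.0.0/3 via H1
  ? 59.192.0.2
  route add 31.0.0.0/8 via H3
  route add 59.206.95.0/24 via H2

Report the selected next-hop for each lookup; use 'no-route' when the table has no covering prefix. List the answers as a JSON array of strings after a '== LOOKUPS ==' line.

Trace:
  add 31.177.225.48/28 -> H1 at depth 28
  add 31.177.128.0/17 -> H1 at depth 17
  lookup 31.177.225.52: bits 0001111110110001111000010011 walk d0:-→d1:-→d2:-→d3:-→d4:-→d5:-→d6:-→d7:-→d8:-→d9:-→d10:-→d11:-→d12:-→d13:-→d14:-→d15:-→d16:-→d17:H1→d18:-→d19:-→d20:-→d21:-→d22:-→d23:-→d24:-→d25:-→d26:-→d27:-→d28:H1 -> H1
  lookup 31.177.225.51: bits 0001111110110001111000010011 walk d0:-→d1:-→d2:-→d3:-→d4:-→d5:-→d6:-→d7:-→d8:-→d9:-→d10:-→d11:-→d12:-→d13:-→d14:-→d15:-→d16:-→d17:H1→d18:-→d19:-→d20:-→d21:-→d22:-→d23:-→d24:-→d25:-→d26:-→d27:-→d28:H1 -> H1
  add 59.192.0.0/10 -> H2 at depth 10
  - 31.177.128.0/17 clear@17
  add 32.0.0.0/3 -> H1 at depth 3
  lookup 59.192.0.2: bits 0011101111 walk d0:-→d1:-→d2:-→d3:H1→d4:-→d5:-→d6:-→d7:-→d8:-→d9:-→d10:H2 -> H2
  add 31.0.0.0/8 -> H3 at depth 8
  add 59.206.95.0/24 -> H2 at depth 24

== LOOKUPS ==
["H1","H1","H2"]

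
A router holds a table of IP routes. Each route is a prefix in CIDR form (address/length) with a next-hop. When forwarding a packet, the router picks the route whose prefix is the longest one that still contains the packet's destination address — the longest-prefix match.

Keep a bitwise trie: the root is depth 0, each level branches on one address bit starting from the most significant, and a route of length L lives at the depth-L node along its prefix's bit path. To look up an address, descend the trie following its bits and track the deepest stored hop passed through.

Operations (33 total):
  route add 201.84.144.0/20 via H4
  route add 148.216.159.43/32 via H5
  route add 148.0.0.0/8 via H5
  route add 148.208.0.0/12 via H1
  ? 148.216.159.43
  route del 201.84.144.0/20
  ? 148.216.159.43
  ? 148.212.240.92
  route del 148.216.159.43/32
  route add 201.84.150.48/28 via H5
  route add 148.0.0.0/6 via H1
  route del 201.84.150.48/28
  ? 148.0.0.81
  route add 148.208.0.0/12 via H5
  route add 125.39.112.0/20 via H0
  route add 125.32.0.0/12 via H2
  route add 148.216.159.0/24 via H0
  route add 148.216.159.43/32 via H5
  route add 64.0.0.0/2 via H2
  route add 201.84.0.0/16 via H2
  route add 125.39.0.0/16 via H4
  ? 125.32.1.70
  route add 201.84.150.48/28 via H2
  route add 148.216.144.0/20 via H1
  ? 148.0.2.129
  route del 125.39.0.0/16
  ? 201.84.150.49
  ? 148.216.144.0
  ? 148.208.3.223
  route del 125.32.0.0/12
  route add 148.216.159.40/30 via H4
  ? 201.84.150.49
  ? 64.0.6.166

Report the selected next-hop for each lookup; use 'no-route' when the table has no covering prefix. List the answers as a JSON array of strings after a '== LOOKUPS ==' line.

Apply in order:
  + 201.84.144.0/20 (H4) depth=20
  + 148.216.159.43/32 (H5) depth=32
  + 148.0.0.0/8 (H5) depth=8
  + 148.208.0.0/12 (H1) depth=12
  ? 148.216.159.43  path d0:-→d1:-→d2:-→d3:-→d4:-→d5:-→d6:-→d7:-→d8:H5→d9:-→d10:-→d11:-→d12:H1→d13:-→d14:-→d15:-→d16:-→d17:-→d18:-→d19:-→d20:-→d21:-→d22:-→d23:-→d24:-→d25:-→d26:-→d27:-→d28:-→d29:-→d30:-→d31:-→d32:H5  best=H5
  - 201.84.144.0/20 clear@20
  ? 148.216.159.43  path d0:-→d1:-→d2:-→d3:-→d4:-→d5:-→d6:-→d7:-→d8:H5→d9:-→d10:-→d11:-→d12:H1→d13:-→d14:-→d15:-→d16:-→d17:-→d18:-→d19:-→d20:-→d21:-→d22:-→d23:-→d24:-→d25:-→d26:-→d27:-→d28:-→d29:-→d30:-→d31:-→d32:H5  best=H5
  ? 148.212.240.92  path d0:-→d1:-→d2:-→d3:-→d4:-→d5:-→d6:-→d7:-→d8:H5→d9:-→d10:-→d11:-→d12:H1  best=H1
  - 148.216.159.43/32 clear@32
  + 201.84.150.48/28 (H5) depth=28
  + 148.0.0.0/6 (H1) depth=6
  - 201.84.150.48/28 clear@28
  ? 148.0.0.81  path d0:-→d1:-→d2:-→d3:-→d4:-→d5:-→d6:H1→d7:-→d8:H5  best=H5
  + 148.208.0.0/12 (H5) depth=12
  + 125.39.112.0/20 (H0) depth=20
  + 125.32.0.0/12 (H2) depth=12
  + 148.216.159.0/24 (H0) depth=24
  + 148.216.159.43/32 (H5) depth=32
  + 64.0.0.0/2 (H2) depth=2
  + 201.84.0.0/16 (H2) depth=16
  + 125.39.0.0/16 (H4) depth=16
  ? 125.32.1.70  path d0:-→d1:-→d2:H2→d3:-→d4:-→d5:-→d6:-→d7:-→d8:-→d9:-→d10:-→d11:-→d12:H2→d13:-  best=H2
  + 201.84.150.48/28 (H2) depth=28
  + 148.216.144.0/20 (H1) depth=20
  ? 148.0.2.129  path d0:-→d1:-→d2:-→d3:-→d4:-→d5:-→d6:H1→d7:-→d8:H5  best=H5
  - 125.39.0.0/16 clear@16
  ? 201.84.150.49  path d0:-→d1:-→d2:-→d3:-→d4:-→d5:-→d6:-→d7:-→d8:-→d9:-→d10:-→d11:-→d12:-→d13:-→d14:-→d15:-→d16:H2→d17:-→d18:-→d19:-→d20:-→d21:-→d22:-→d23:-→d24:-→d25:-→d26:-→d27:-→d28:H2  best=H2
  ? 148.216.144.0  path d0:-→d1:-→d2:-→d3:-→d4:-→d5:-→d6:H1→d7:-→d8:H5→d9:-→d10:-→d11:-→d12:H5→d13:-→d14:-→d15:-→d16:-→d17:-→d18:-→d19:-→d20:H1  best=H1
  ? 148.208.3.223  path d0:-→d1:-→d2:-→d3:-→d4:-→d5:-→d6:H1→d7:-→d8:H5→d9:-→d10:-→d11:-→d12:H5  best=H5
  - 125.32.0.0/12 clear@12
  + 148.216.159.40/30 (H4) depth=30
  ? 201.84.150.49  path d0:-→d1:-→d2:-→d3:-→d4:-→d5:-→d6:-→d7:-→d8:-→d9:-→d10:-→d11:-→d12:-→d13:-→d14:-→d15:-→d16:H2→d17:-→d18:-→d19:-→d20:-→d21:-→d22:-→d23:-→d24:-→d25:-→d26:-→d27:-→d28:H2  best=H2
  ? 64.0.6.166  path d0:-→d1:-→d2:H2  best=H2

== LOOKUPS ==
["H5","H5","H1","H5","H2","H5","H2","H1","H5","H2","H2"]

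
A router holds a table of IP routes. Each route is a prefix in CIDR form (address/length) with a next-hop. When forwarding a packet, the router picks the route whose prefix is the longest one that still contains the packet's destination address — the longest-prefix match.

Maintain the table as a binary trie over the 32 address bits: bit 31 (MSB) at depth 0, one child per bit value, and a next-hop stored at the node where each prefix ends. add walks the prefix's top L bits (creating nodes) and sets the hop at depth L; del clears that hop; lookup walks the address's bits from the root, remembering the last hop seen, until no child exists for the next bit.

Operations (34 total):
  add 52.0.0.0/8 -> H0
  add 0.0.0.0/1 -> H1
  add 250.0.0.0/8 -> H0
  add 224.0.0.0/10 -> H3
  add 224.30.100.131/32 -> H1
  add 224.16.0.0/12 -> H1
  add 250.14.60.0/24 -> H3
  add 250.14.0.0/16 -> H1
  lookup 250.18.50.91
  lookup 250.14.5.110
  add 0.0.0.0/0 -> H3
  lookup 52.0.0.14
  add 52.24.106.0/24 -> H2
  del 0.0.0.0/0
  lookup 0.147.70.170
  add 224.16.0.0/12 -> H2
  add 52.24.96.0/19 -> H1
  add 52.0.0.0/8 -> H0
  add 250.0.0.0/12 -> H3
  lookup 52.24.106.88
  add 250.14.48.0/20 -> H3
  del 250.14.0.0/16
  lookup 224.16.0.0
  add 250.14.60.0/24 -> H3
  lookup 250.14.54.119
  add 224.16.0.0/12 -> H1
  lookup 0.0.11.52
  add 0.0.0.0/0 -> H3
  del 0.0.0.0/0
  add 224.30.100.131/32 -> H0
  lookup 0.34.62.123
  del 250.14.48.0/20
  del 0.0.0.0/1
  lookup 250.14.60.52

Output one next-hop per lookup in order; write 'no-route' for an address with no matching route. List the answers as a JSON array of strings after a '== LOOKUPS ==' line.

Process each operation:
  + 52.0.0.0/8 (H0) depth=8
  + 0.0.0.0/1 (H1) depth=1
  + 250.0.0.0/8 (H0) depth=8
  + 224.0.0.0/10 (H3) depth=10
  + 224.30.100.131/32 (H1) depth=32
  + 224.16.0.0/12 (H1) depth=12
  + 250.14.60.0/24 (H3) depth=24
  + 250.14.0.0/16 (H1) depth=16
  lookup 250.18.50.91: bits 11111010000 walk d0:-→d1:-→d2:-→d3:-→d4:-→d5:-→d6:-→d7:-→d8:H0→d9:-→d10:-→d11:- -> H0
  lookup 250.14.5.110: bits 111110100000111000 walk d0:-→d1:-→d2:-→d3:-→d4:-→d5:-→d6:-→d7:-→d8:H0→d9:-→d10:-→d11:-→d12:-→d13:-→d14:-→d15:-→d16:H1→d17:-→d18:- -> H1
  + 0.0.0.0/0 (H3) depth=0
  lookup 52.0.0.14: bits 00110100 walk d0:H3→d1:H1→d2:-→d3:-→d4:-→d5:-→d6:-→d7:-→d8:H0 -> H0
  + 52.24.106.0/24 (H2) depth=24
  - 0.0.0.0/0 clear@0
  lookup 0.147.70.170: bits 00 walk d0:-→d1:H1→d2:- -> H1
  + 224.16.0.0/12 (H2) depth=12
  + 52.24.96.0/19 (H1) depth=19
  + 52.0.0.0/8 (H0) depth=8
  + 250.0.0.0/12 (H3) depth=12
  lookup 52.24.106.88: bits 001101000001100001101010 walk d0:-→d1:H1→d2:-→d3:-→d4:-→d5:-→d6:-→d7:-→d8:H0→d9:-→d10:-→d11:-→d12:-→d13:-→d14:-→d15:-→d16:-→d17:-→d18:-→d19:H1→d20:-→d21:-→d22:-→d23:-→d24:H2 -> H2
  + 250.14.48.0/20 (H3) depth=20
  - 250.14.0.0/16 clear@16
  lookup 224.16.0.0: bits 111000000001 walk d0:-→d1:-→d2:-→d3:-→d4:-→d5:-→d6:-→d7:-→d8:-→d9:-→d10:H3→d11:-→d12:H2 -> H2
  + 250.14.60.0/24 (H3) depth=24
  lookup 250.14.54.119: bits 11111010000011100011 walk d0:-→d1:-→d2:-→d3:-→d4:-→d5:-→d6:-→d7:-→d8:H0→d9:-→d10:-→d11:-→d12:H3→d13:-→d14:-→d15:-→d16:-→d17:-→d18:-→d19:-→d20:H3 -> H3
  + 224.16.0.0/12 (H1) depth=12
  lookup 0.0.11.52: bits 00 walk d0:-→d1:H1→d2:- -> H1
  + 0.0.0.0/0 (H3) depth=0
  - 0.0.0.0/0 clear@0
  + 224.30.100.131/32 (H0) depth=32
  lookup 0.34.62.123: bits 00 walk d0:-→d1:H1→d2:- -> H1
  - 250.14.48.0/20 clear@20
  - 0.0.0.0/1 clear@1
  lookup 250.14.60.52: bits 111110100000111000111100 walk d0:-→d1:-→d2:-→d3:-→d4:-→d5:-→d6:-→d7:-→d8:H0→d9:-→d10:-→d11:-→d12:H3→d13:-→d14:-→d15:-→d16:-→d17:-→d18:-→d19:-→d20:-→d21:-→d22:-→d23:-→d24:H3 -> H3

== LOOKUPS ==
["H0","H1","H0","H1","H2","H2","H3","H1","H1","H3"]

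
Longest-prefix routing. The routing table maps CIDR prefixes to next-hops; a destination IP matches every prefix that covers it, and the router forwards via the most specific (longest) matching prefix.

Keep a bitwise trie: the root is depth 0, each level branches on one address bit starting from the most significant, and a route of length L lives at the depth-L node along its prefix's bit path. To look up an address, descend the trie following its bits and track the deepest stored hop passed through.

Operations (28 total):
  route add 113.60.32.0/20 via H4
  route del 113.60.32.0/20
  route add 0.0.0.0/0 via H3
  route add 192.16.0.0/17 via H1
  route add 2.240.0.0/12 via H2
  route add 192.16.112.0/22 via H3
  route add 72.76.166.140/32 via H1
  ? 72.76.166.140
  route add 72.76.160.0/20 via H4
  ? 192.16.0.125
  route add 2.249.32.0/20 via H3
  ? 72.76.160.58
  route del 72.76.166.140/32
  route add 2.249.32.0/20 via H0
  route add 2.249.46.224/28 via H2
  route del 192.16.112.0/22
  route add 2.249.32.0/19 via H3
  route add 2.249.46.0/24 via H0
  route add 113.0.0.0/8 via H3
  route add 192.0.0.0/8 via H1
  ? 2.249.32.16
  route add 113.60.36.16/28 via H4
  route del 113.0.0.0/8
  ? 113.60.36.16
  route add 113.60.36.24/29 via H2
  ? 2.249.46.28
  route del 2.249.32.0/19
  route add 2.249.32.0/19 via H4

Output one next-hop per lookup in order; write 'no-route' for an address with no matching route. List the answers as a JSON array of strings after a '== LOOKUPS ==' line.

Trace:
  add 113.60.32.0/20 -> H4 at depth 20
  del 113.60.32.0/20 (clear depth 20)
  add 0.0.0.0/0 -> H3 at depth 0
  add 192.16.0.0/17 -> H1 at depth 17
  add 2.240.0.0/12 -> H2 at depth 12
  add 192.16.112.0/22 -> H3 at depth 22
  add 72.76.166.140/32 -> H1 at depth 32
  Q 72.76.166.140: descend 01001000010011001010011010001100 ; hops seen [H3,H1] ; pick H1
  add 72.76.160.0/20 -> H4 at depth 20
  Q 192.16.0.125: descend 11000000000100000 ; hops seen [H3,H1] ; pick H1
  add 2.249.32.0/20 -> H3 at depth 20
  Q 72.76.160.58: descend 010010000100110010100 ; hops seen [H3,H4] ; pick H4
  del 72.76.166.140/32 (clear depth 32)
  add 2.249.32.0/20 -> H0 at depth 20
  add 2.249.46.224/28 -> H2 at depth 28
  del 192.16.112.0/22 (clear depth 22)
  add 2.249.32.0/19 -> H3 at depth 19
  add 2.249.46.0/24 -> H0 at depth 24
  add 113.0.0.0/8 -> H3 at depth 8
  add 192.0.0.0/8 -> H1 at depth 8
  Q 2.249.32.16: descend 00000010111110010010 ; hops seen [H3,H2,H3,H0] ; pick H0
  add 113.60.36.16/28 -> H4 at depth 28
  del 113.0.0.0/8 (clear depth 8)
  Q 113.60.36.16: descend 0111000100111100001001000001 ; hops seen [H3,H4] ; pick H4
  add 113.60.36.24/29 -> H2 at depth 29
  Q 2.249.46.28: descend 000000101111100100101110 ; hops seen [H3,H2,H3,H0,H0] ; pick H0
  del 2.249.32.0/19 (clear depth 19)
  add 2.249.32.0/19 -> H4 at depth 19

== LOOKUPS ==
["H1","H1","H4","H0","H4","H0"]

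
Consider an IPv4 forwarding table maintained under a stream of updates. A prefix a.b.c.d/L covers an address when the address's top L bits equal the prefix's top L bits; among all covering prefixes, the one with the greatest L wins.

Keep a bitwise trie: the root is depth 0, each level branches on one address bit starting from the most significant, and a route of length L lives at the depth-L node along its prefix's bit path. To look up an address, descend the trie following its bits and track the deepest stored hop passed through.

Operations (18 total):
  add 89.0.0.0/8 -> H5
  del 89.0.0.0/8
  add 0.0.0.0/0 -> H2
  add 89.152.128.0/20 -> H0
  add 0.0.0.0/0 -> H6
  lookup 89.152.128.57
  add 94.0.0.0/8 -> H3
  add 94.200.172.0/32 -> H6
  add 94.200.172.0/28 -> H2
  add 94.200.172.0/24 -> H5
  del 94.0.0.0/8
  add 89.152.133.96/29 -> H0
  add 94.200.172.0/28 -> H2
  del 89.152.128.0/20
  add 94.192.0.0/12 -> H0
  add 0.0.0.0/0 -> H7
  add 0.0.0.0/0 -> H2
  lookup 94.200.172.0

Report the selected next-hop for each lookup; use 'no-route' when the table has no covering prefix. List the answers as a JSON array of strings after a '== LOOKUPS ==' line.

Trace:
  + 89.0.0.0/8 (H5) depth=8
  - 89.0.0.0/8 clear@8
  + 0.0.0.0/0 (H2) depth=0
  + 89.152.128.0/20 (H0) depth=20
  + 0.0.0.0/0 (H6) depth=0
  lookup 89.152.128.57: bits 01011001100110001000 walk d0:H6→d1:-→d2:-→d3:-→d4:-→d5:-→d6:-→d7:-→d8:-→d9:-→d10:-→d11:-→d12:-→d13:-→d14:-→d15:-→d16:-→d17:-→d18:-→d19:-→d20:H0 -> H0
  + 94.0.0.0/8 (H3) depth=8
  + 94.200.172.0/32 (H6) depth=32
  + 94.200.172.0/28 (H2) depth=28
  + 94.200.172.0/24 (H5) depth=24
  - 94.0.0.0/8 clear@8
  + 89.152.133.96/29 (H0) depth=29
  + 94.200.172.0/28 (H2) depth=28
  - 89.152.128.0/20 clear@20
  + 94.192.0.0/12 (H0) depth=12
  + 0.0.0.0/0 (H7) depth=0
  + 0.0.0.0/0 (H2) depth=0
  lookup 94.200.172.0: bits 01011110110010001010110000000000 walk d0:H2→d1:-→d2:-→d3:-→d4:-→d5:-→d6:-→d7:-→d8:-→d9:-→d10:-→d11:-→d12:H0→d13:-→d14:-→d15:-→d16:-→d17:-→d18:-→d19:-→d20:-→d21:-→d22:-→d23:-→d24:H5→d25:-→d26:-→d27:-→d28:H2→d29:-→d30:-→d31:-→d32:H6 -> H6

== LOOKUPS ==
["H0","H6"]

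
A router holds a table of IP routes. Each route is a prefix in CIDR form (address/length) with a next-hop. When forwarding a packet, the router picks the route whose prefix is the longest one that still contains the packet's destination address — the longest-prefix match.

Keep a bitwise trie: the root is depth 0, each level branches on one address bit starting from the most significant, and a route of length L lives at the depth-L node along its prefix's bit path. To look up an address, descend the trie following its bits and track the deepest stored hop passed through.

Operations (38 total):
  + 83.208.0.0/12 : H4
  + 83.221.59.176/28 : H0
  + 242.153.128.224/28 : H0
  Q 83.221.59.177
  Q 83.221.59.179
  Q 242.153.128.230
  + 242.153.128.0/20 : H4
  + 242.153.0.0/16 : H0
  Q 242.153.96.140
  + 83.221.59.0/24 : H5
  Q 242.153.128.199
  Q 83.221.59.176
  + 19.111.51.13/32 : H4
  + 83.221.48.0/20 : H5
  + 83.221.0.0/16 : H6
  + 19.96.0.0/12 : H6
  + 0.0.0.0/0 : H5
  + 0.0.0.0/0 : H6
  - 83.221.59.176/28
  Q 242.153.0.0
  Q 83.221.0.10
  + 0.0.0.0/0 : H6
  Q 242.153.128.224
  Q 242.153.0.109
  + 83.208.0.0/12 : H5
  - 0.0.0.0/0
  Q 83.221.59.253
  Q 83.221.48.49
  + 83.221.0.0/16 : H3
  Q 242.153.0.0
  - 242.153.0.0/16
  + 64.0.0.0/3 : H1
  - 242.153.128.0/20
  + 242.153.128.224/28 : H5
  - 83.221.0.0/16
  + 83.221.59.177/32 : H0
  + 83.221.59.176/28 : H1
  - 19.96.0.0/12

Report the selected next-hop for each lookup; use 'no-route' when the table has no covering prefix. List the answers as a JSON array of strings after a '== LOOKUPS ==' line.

Apply in order:
  + 83.208.0.0/12 (H4) depth=12
  + 83.221.59.176/28 (H0) depth=28
  + 242.153.128.224/28 (H0) depth=28
  lookup 83.221.59.177: bits 0101001111011101001110111011 walk d0:-→d1:-→d2:-→d3:-→d4:-→d5:-→d6:-→d7:-→d8:-→d9:-→d10:-→d11:-→d12:H4→d13:-→d14:-→d15:-→d16:-→d17:-→d18:-→d19:-→d20:-→d21:-→d22:-→d23:-→d24:-→d25:-→d26:-→d27:-→d28:H0 -> H0
  lookup 83.221.59.179: bits 0101001111011101001110111011 walk d0:-→d1:-→d2:-→d3:-→d4:-→d5:-→d6:-→d7:-→d8:-→d9:-→d10:-→d11:-→d12:H4→d13:-→d14:-→d15:-→d16:-→d17:-→d18:-→d19:-→d20:-→d21:-→d22:-→d23:-→d24:-→d25:-→d26:-→d27:-→d28:H0 -> H0
  lookup 242.153.128.230: bits 1111001010011001100000001110 walk d0:-→d1:-→d2:-→d3:-→d4:-→d5:-→d6:-→d7:-→d8:-→d9:-→d10:-→d11:-→d12:-→d13:-→d14:-→d15:-→d16:-→d17:-→d18:-→d19:-→d20:-→d21:-→d22:-→d23:-→d24:-→d25:-→d26:-→d27:-→d28:H0 -> H0
  + 242.153.128.0/20 (H4) depth=20
  + 242.153.0.0/16 (H0) depth=16
  lookup 242.153.96.140: bits 1111001010011001 walk d0:-→d1:-→d2:-→d3:-→d4:-→d5:-→d6:-→d7:-→d8:-→d9:-→d10:-→d11:-→d12:-→d13:-→d14:-→d15:-→d16:H0 -> H0
  + 83.221.59.0/24 (H5) depth=24
  lookup 242.153.128.199: bits 11110010100110011000000011 walk d0:-→d1:-→d2:-→d3:-→d4:-→d5:-→d6:-→d7:-→d8:-→d9:-→d10:-→d11:-→d12:-→d13:-→d14:-→d15:-→d16:H0→d17:-→d18:-→d19:-→d20:H4→d21:-→d22:-→d23:-→d24:-→d25:-→d26:- -> H4
  lookup 83.221.59.176: bits 0101001111011101001110111011 walk d0:-→d1:-→d2:-→d3:-→d4:-→d5:-→d6:-→d7:-→d8:-→d9:-→d10:-→d11:-→d12:H4→d13:-→d14:-→d15:-→d16:-→d17:-→d18:-→d19:-→d20:-→d21:-→d22:-→d23:-→d24:H5→d25:-→d26:-→d27:-→d28:H0 -> H0
  + 19.111.51.13/32 (H4) depth=32
  + 83.221.48.0/20 (H5) depth=20
  + 83.221.0.0/16 (H6) depth=16
  + 19.96.0.0/12 (H6) depth=12
  + 0.0.0.0/0 (H5) depth=0
  + 0.0.0.0/0 (H6) depth=0
  - 83.221.59.176/28 clear@28
  lookup 242.153.0.0: bits 1111001010011001 walk d0:H6→d1:-→d2:-→d3:-→d4:-→d5:-→d6:-→d7:-→d8:-→d9:-→d10:-→d11:-→d12:-→d13:-→d14:-→d15:-→d16:H0 -> H0
  lookup 83.221.0.10: bits 010100111101110100 walk d0:H6→d1:-→d2:-→d3:-→d4:-→d5:-→d6:-→d7:-→d8:-→d9:-→d10:-→d11:-→d12:H4→d13:-→d14:-→d15:-→d16:H6→d17:-→d18:- -> H6
  + 0.0.0.0/0 (H6) depth=0
  lookup 242.153.128.224: bits 1111001010011001100000001110 walk d0:H6→d1:-→d2:-→d3:-→d4:-→d5:-→d6:-→d7:-→d8:-→d9:-→d10:-→d11:-→d12:-→d13:-→d14:-→d15:-→d16:H0→d17:-→d18:-→d19:-→d20:H4→d21:-→d22:-→d23:-→d24:-→d25:-→d26:-→d27:-→d28:H0 -> H0
  lookup 242.153.0.109: bits 1111001010011001 walk d0:H6→d1:-→d2:-→d3:-→d4:-→d5:-→d6:-→d7:-→d8:-→d9:-→d10:-→d11:-→d12:-→d13:-→d14:-→d15:-→d16:H0 -> H0
  + 83.208.0.0/12 (H5) depth=12
  - 0.0.0.0/0 clear@0
  lookup 83.221.59.253: bits 0101001111011101001110111 walk d0:-→d1:-→d2:-→d3:-→d4:-→d5:-→d6:-→d7:-→d8:-→d9:-→d10:-→d11:-→d12:H5→d13:-→d14:-→d15:-→d16:H6→d17:-→d18:-→d19:-→d20:H5→d21:-→d22:-→d23:-→d24:H5→d25:- -> H5
  lookup 83.221.48.49: bits 01010011110111010011 walk d0:-→d1:-→d2:-→d3:-→d4:-→d5:-→d6:-→d7:-→d8:-→d9:-→d10:-→d11:-→d12:H5→d13:-→d14:-→d15:-→d16:H6→d17:-→d18:-→d19:-→d20:H5 -> H5
  + 83.221.0.0/16 (H3) depth=16
  lookup 242.153.0.0: bits 1111001010011001 walk d0:-→d1:-→d2:-→d3:-→d4:-→d5:-→d6:-→d7:-→d8:-→d9:-→d10:-→d11:-→d12:-→d13:-→d14:-→d15:-→d16:H0 -> H0
  - 242.153.0.0/16 clear@16
  + 64.0.0.0/3 (H1) depth=3
  - 242.153.128.0/20 clear@20
  + 242.153.128.224/28 (H5) depth=28
  - 83.221.0.0/16 clear@16
  + 83.221.59.177/32 (H0) depth=32
  + 83.221.59.176/28 (H1) depth=28
  - 19.96.0.0/12 clear@12

== LOOKUPS ==
["H0","H0","H0","H0","H4","H0","H0","H6","H0","H0","H5","H5","H0"]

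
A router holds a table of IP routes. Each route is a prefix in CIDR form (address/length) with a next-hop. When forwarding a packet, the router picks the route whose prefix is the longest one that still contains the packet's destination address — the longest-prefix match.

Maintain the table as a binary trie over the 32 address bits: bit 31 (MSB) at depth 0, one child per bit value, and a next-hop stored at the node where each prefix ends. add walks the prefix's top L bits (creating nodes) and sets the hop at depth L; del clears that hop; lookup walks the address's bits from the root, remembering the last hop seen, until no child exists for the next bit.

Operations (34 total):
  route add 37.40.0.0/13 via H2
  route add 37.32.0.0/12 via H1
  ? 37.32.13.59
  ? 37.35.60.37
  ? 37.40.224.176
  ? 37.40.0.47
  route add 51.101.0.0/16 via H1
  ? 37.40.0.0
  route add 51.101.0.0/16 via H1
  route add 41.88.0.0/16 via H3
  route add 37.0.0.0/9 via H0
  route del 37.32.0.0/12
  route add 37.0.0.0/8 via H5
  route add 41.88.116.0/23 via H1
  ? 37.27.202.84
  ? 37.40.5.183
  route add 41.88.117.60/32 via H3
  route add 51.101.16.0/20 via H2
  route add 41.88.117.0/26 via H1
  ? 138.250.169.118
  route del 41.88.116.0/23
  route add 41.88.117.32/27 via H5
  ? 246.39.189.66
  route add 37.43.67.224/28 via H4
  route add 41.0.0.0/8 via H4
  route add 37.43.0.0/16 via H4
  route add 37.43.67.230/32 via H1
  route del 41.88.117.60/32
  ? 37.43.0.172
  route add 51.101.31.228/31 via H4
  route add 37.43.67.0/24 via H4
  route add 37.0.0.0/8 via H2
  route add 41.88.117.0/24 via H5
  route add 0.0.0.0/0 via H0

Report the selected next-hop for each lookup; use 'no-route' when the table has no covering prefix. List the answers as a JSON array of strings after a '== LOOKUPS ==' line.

Apply in order:
  + 37.40.0.0/13 (H2) depth=13
  + 37.32.0.0/12 (H1) depth=12
  Q 37.32.13.59: descend 001001010010 ; hops seen [H1] ; pick H1
  Q 37.35.60.37: descend 001001010010 ; hops seen [H1] ; pick H1
  Q 37.40.224.176: descend 0010010100101 ; hops seen [H1,H2] ; pick H2
  Q 37.40.0.47: descend 0010010100101 ; hops seen [H1,H2] ; pick H2
  + 51.101.0.0/16 (H1) depth=16
  Q 37.40.0.0: descend 0010010100101 ; hops seen [H1,H2] ; pick H2
  + 51.101.0.0/16 (H1) depth=16
  + 41.88.0.0/16 (H3) depth=16
  + 37.0.0.0/9 (H0) depth=9
  del 37.32.0.0/12 (clear depth 12)
  + 37.0.0.0/8 (H5) depth=8
  + 41.88.116.0/23 (H1) depth=23
  Q 37.27.202.84: descend 0010010100 ; hops seen [H5,H0] ; pick H0
  Q 37.40.5.183: descend 0010010100101 ; hops seen [H5,H0,H2] ; pick H2
  + 41.88.117.60/32 (H3) depth=32
  + 51.101.16.0/20 (H2) depth=20
  + 41.88.117.0/26 (H1) depth=26
  Q 138.250.169.118: descend ε ; hops seen [∅] ; pick no-route
  del 41.88.116.0/23 (clear depth 23)
  + 41.88.117.32/27 (H5) depth=27
  Q 246.39.189.66: descend ε ; hops seen [∅] ; pick no-route
  + 37.43.67.224/28 (H4) depth=28
  + 41.0.0.0/8 (H4) depth=8
  + 37.43.0.0/16 (H4) depth=16
  + 37.43.67.230/32 (H1) depth=32
  del 41.88.117.60/32 (clear depth 32)
  Q 37.43.0.172: descend 00100101001010110 ; hops seen [H5,H0,H2,H4] ; pick H4
  + 51.101.31.228/31 (H4) depth=31
  + 37.43.67.0/24 (H4) depth=24
  + 37.0.0.0/8 (H2) depth=8
  + 41.88.117.0/24 (H5) depth=24
  + 0.0.0.0/0 (H0) depth=0

== LOOKUPS ==
["H1","H1","H2","H2","H2","H0","H2","no-route","no-route","H4"]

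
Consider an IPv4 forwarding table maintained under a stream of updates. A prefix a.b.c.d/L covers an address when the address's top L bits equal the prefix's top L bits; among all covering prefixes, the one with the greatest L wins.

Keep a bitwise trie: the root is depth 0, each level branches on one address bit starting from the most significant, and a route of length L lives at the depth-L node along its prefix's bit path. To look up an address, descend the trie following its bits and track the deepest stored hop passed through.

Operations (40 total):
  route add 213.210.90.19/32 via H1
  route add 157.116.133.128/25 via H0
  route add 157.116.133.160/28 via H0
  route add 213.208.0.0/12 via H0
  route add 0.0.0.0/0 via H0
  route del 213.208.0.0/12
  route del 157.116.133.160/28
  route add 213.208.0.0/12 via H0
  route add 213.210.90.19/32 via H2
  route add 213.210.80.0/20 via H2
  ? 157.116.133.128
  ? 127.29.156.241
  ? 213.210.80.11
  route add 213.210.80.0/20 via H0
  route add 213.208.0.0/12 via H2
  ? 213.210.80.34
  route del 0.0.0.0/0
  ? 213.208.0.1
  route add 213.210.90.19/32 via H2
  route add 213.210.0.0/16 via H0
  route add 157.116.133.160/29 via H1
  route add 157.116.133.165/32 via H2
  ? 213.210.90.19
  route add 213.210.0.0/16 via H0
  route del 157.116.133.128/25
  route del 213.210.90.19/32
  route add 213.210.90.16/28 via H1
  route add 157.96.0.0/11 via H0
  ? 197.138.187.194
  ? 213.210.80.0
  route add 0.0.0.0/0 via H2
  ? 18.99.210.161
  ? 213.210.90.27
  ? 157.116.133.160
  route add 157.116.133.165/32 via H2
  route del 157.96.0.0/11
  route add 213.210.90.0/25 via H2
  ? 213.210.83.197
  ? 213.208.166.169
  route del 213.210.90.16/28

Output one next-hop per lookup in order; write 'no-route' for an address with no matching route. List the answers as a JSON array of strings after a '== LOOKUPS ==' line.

Apply in order:
  + 213.210.90.19/32 (H1) depth=32
  + 157.116.133.128/25 (H0) depth=25
  + 157.116.133.160/28 (H0) depth=28
  + 213.208.0.0/12 (H0) depth=12
  + 0.0.0.0/0 (H0) depth=0
  del 213.208.0.0/12 (clear depth 12)
  del 157.116.133.160/28 (clear depth 28)
  + 213.208.0.0/12 (H0) depth=12
  + 213.210.90.19/32 (H2) depth=32
  + 213.210.80.0/20 (H2) depth=20
  lookup 157.116.133.128: bits 10011101011101001000010110 walk d0:H0→d1:-→d2:-→d3:-→d4:-→d5:-→d6:-→d7:-→d8:-→d9:-→d10:-→d11:-→d12:-→d13:-→d14:-→d15:-→d16:-→d17:-→d18:-→d19:-→d20:-→d21:-→d22:-→d23:-→d24:-→d25:H0→d26:- -> H0
  lookup 127.29.156.241: bits ε walk d0:H0 -> H0
  lookup 213.210.80.11: bits 11010101110100100101 walk d0:H0→d1:-→d2:-→d3:-→d4:-→d5:-→d6:-→d7:-→d8:-→d9:-→d10:-→d11:-→d12:H0→d13:-→d14:-→d15:-→d16:-→d17:-→d18:-→d19:-→d20:H2 -> H2
  + 213.210.80.0/20 (H0) depth=20
  + 213.208.0.0/12 (H2) depth=12
  lookup 213.210.80.34: bits 11010101110100100101 walk d0:H0→d1:-→d2:-→d3:-→d4:-→d5:-→d6:-→d7:-→d8:-→d9:-→d10:-→d11:-→d12:H2→d13:-→d14:-→d15:-→d16:-→d17:-→d18:-→d19:-→d20:H0 -> H0
  del 0.0.0.0/0 (clear depth 0)
  lookup 213.208.0.1: bits 11010101110100 walk d0:-→d1:-→d2:-→d3:-→d4:-→d5:-→d6:-→d7:-→d8:-→d9:-→d10:-→d11:-→d12:H2→d13:-→d14:- -> H2
  + 213.210.90.19/32 (H2) depth=32
  + 213.210.0.0/16 (H0) depth=16
  + 157.116.133.160/29 (H1) depth=29
  + 157.116.133.165/32 (H2) depth=32
  lookup 213.210.90.19: bits 11010101110100100101101000010011 walk d0:-→d1:-→d2:-→d3:-→d4:-→d5:-→d6:-→d7:-→d8:-→d9:-→d10:-→d11:-→d12:H2→d13:-→d14:-→d15:-→d16:H0→d17:-→d18:-→d19:-→d20:H0→d21:-→d22:-→d23:-→d24:-→d25:-→d26:-→d27:-→d28:-→d29:-→d30:-→d31:-→d32:H2 -> H2
  + 213.210.0.0/16 (H0) depth=16
  del 157.116.133.128/25 (clear depth 25)
  del 213.210.90.19/32 (clear depth 32)
  + 213.210.90.16/28 (H1) depth=28
  + 157.96.0.0/11 (H0) depth=11
  lookup 197.138.187.194: bits 110 walk d0:-→d1:-→d2:-→d3:- -> no-route
  lookup 213.210.80.0: bits 11010101110100100101 walk d0:-→d1:-→d2:-→d3:-→d4:-→d5:-→d6:-→d7:-→d8:-→d9:-→d10:-→d11:-→d12:H2→d13:-→d14:-→d15:-→d16:H0→d17:-→d18:-→d19:-→d20:H0 -> H0
  + 0.0.0.0/0 (H2) depth=0
  lookup 18.99.210.161: bits ε walk d0:H2 -> H2
  lookup 213.210.90.27: bits 1101010111010010010110100001 walk d0:H2→d1:-→d2:-→d3:-→d4:-→d5:-→d6:-→d7:-→d8:-→d9:-→d10:-→d11:-→d12:H2→d13:-→d14:-→d15:-→d16:H0→d17:-→d18:-→d19:-→d20:H0→d21:-→d22:-→d23:-→d24:-→d25:-→d26:-→d27:-→d28:H1 -> H1
  lookup 157.116.133.160: bits 10011101011101001000010110100 walk d0:H2→d1:-→d2:-→d3:-→d4:-→d5:-→d6:-→d7:-→d8:-→d9:-→d10:-→d11:H0→d12:-→d13:-→d14:-→d15:-→d16:-→d17:-→d18:-→d19:-→d20:-→d21:-→d22:-→d23:-→d24:-→d25:-→d26:-→d27:-→d28:-→d29:H1 -> H1
  + 157.116.133.165/32 (H2) depth=32
  del 157.96.0.0/11 (clear depth 11)
  + 213.210.90.0/25 (H2) depth=25
  lookup 213.210.83.197: bits 11010101110100100101 walk d0:H2→d1:-→d2:-→d3:-→d4:-→d5:-→d6:-→d7:-→d8:-→d9:-→d10:-→d11:-→d12:H2→d13:-→d14:-→d15:-→d16:H0→d17:-→d18:-→d19:-→d20:H0 -> H0
  lookup 213.208.166.169: bits 11010101110100 walk d0:H2→d1:-→d2:-→d3:-→d4:-→d5:-→d6:-→d7:-→d8:-→d9:-→d10:-→d11:-→d12:H2→d13:-→d14:- -> H2
  del 213.210.90.16/28 (clear depth 28)

== LOOKUPS ==
["H0","H0","H2","H0","H2","H2","no-route","H0","H2","H1","H1","H0","H2"]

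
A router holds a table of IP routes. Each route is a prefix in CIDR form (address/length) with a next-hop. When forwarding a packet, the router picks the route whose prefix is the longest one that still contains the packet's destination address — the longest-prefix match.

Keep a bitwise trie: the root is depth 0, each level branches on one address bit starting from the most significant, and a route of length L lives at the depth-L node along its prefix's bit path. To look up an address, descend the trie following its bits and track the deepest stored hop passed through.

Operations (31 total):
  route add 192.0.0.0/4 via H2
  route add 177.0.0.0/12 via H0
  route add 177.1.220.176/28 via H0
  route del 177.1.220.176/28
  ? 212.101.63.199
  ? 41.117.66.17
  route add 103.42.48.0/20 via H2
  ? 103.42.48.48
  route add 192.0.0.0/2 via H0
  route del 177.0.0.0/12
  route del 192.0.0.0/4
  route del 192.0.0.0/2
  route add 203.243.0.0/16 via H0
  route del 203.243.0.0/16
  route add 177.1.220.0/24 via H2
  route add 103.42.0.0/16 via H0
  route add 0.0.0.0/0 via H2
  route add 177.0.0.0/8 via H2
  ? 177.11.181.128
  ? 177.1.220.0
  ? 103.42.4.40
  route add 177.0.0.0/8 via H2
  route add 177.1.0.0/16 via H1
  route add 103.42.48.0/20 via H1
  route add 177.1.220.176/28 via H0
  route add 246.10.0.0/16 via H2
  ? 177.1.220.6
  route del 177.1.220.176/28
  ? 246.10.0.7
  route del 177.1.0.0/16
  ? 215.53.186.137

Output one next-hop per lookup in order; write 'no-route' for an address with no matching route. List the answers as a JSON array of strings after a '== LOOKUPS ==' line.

Apply in order:
  add 192.0.0.0/4 -> H2 at depth 4
  add 177.0.0.0/12 -> H0 at depth 12
  add 177.1.220.176/28 -> H0 at depth 28
  - 177.1.220.176/28 clear@28
  lookup 212.101.63.199: bits 110 walk d0:-→d1:-→d2:-→d3:- -> no-route
  lookup 41.117.66.17: bits ε walk d0:- -> no-route
  add 103.42.48.0/20 -> H2 at depth 20
  lookup 103.42.48.48: bits 01100111001010100011 walk d0:-→d1:-→d2:-→d3:-→d4:-→d5:-→d6:-→d7:-→d8:-→d9:-→d10:-→d11:-→d12:-→d13:-→d14:-→d15:-→d16:-→d17:-→d18:-→d19:-→d20:H2 -> H2
  add 192.0.0.0/2 -> H0 at depth 2
  - 177.0.0.0/12 clear@12
  - 192.0.0.0/4 clear@4
  - 192.0.0.0/2 clear@2
  add 203.243.0.0/16 -> H0 at depth 16
  - 203.243.0.0/16 clear@16
  add 177.1.220.0/24 -> H2 at depth 24
  add 103.42.0.0/16 -> H0 at depth 16
  add 0.0.0.0/0 -> H2 at depth 0
  add 177.0.0.0/8 -> H2 at depth 8
  lookup 177.11.181.128: bits 101100010000 walk d0:H2→d1:-→d2:-→d3:-→d4:-→d5:-→d6:-→d7:-→d8:H2→d9:-→d10:-→d11:-→d12:- -> H2
  lookup 177.1.220.0: bits 101100010000000111011100 walk d0:H2→d1:-→d2:-→d3:-→d4:-→d5:-→d6:-→d7:-→d8:H2→d9:-→d10:-→d11:-→d12:-→d13:-→d14:-→d15:-→d16:-→d17:-→d18:-→d19:-→d20:-→d21:-→d22:-→d23:-→d24:H2 -> H2
  lookup 103.42.4.40: bits 011001110010101000 walk d0:H2→d1:-→d2:-→d3:-→d4:-→d5:-→d6:-→d7:-→d8:-→d9:-→d10:-→d11:-→d12:-→d13:-→d14:-→d15:-→d16:H0→d17:-→d18:- -> H0
  add 177.0.0.0/8 -> H2 at depth 8
  add 177.1.0.0/16 -> H1 at depth 16
  add 103.42.48.0/20 -> H1 at depth 20
  add 177.1.220.176/28 -> H0 at depth 28
  add 246.10.0.0/16 -> H2 at depth 16
  lookup 177.1.220.6: bits 101100010000000111011100 walk d0:H2→d1:-→d2:-→d3:-→d4:-→d5:-→d6:-→d7:-→d8:H2→d9:-→d10:-→d11:-→d12:-→d13:-→d14:-→d15:-→d16:H1→d17:-→d18:-→d19:-→d20:-→d21:-→d22:-→d23:-→d24:H2 -> H2
  - 177.1.220.176/28 clear@28
  lookup 246.10.0.7: bits 1111011000001010 walk d0:H2→d1:-→d2:-→d3:-→d4:-→d5:-→d6:-→d7:-→d8:-→d9:-→d10:-→d11:-→d12:-→d13:-→d14:-→d15:-→d16:H2 -> H2
  - 177.1.0.0/16 clear@16
  lookup 215.53.186.137: bits 110 walk d0:H2→d1:-→d2:-→d3:- -> H2

== LOOKUPS ==
["no-route","no-route","H2","H2","H2","H0","H2","H2","H2"]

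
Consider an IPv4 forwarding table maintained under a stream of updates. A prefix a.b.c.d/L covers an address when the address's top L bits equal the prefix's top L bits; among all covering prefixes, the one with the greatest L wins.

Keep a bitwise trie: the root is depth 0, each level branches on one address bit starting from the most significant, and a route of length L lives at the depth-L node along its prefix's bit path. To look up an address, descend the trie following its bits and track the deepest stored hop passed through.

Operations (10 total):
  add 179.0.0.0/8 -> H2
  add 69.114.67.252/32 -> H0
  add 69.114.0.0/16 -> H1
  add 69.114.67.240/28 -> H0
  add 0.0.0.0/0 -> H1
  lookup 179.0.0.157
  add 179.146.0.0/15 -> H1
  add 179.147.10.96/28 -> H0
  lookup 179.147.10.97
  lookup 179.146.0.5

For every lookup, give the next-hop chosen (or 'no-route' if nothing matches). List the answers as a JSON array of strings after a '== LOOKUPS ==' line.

Trace:
  + 179.0.0.0/8 (H2) depth=8
  + 69.114.67.252/32 (H0) depth=32
  + 69.114.0.0/16 (H1) depth=16
  + 69.114.67.240/28 (H0) depth=28
  + 0.0.0.0/0 (H1) depth=0
  ? 179.0.0.157  path d0:H1→d1:-→d2:-→d3:-→d4:-→d5:-→d6:-→d7:-→d8:H2  best=H2
  + 179.146.0.0/15 (H1) depth=15
  + 179.147.10.96/28 (H0) depth=28
  ? 179.147.10.97  path d0:H1→d1:-→d2:-→d3:-→d4:-→d5:-→d6:-→d7:-→d8:H2→d9:-→d10:-→d11:-→d12:-→d13:-→d14:-→d15:H1→d16:-→d17:-→d18:-→d19:-→d20:-→d21:-→d22:-→d23:-→d24:-→d25:-→d26:-→d27:-→d28:H0  best=H0
  ? 179.146.0.5  path d0:H1→d1:-→d2:-→d3:-→d4:-→d5:-→d6:-→d7:-→d8:H2→d9:-→d10:-→d11:-→d12:-→d13:-→d14:-→d15:H1  best=H1

== LOOKUPS ==
["H2","H0","H1"]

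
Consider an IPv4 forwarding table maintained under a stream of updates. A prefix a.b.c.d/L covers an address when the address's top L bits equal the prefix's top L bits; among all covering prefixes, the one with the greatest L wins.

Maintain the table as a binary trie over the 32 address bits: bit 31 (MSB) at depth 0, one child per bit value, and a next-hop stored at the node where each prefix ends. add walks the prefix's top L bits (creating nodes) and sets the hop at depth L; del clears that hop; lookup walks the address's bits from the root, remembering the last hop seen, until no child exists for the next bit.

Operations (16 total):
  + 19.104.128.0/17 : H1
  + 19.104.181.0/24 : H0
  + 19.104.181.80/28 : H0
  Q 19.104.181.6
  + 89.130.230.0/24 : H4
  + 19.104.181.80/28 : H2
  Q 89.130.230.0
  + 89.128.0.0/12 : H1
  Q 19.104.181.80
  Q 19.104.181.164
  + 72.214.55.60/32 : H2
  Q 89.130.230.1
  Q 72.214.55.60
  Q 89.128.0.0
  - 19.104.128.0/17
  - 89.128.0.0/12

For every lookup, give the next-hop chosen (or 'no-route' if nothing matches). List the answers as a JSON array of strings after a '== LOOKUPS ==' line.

Apply in order:
  + 19.104.128.0/17 (H1) depth=17
  + 19.104.181.0/24 (H0) depth=24
  + 19.104.181.80/28 (H0) depth=28
  ? 19.104.181.6  path d0:-→d1:-→d2:-→d3:-→d4:-→d5:-→d6:-→d7:-→d8:-→d9:-→d10:-→d11:-→d12:-→d13:-→d14:-→d15:-→d16:-→d17:H1→d18:-→d19:-→d20:-→d21:-→d22:-→d23:-→d24:H0→d25:-  best=H0
  + 89.130.230.0/24 (H4) depth=24
  + 19.104.181.80/28 (H2) depth=28
  ? 89.130.230.0  path d0:-→d1:-→d2:-→d3:-→d4:-→d5:-→d6:-→d7:-→d8:-→d9:-→d10:-→d11:-→d12:-→d13:-→d14:-→d15:-→d16:-→d17:-→d18:-→d19:-→d20:-→d21:-→d22:-→d23:-→d24:H4  best=H4
  + 89.128.0.0/12 (H1) depth=12
  ? 19.104.181.80  path d0:-→d1:-→d2:-→d3:-→d4:-→d5:-→d6:-→d7:-→d8:-→d9:-→d10:-→d11:-→d12:-→d13:-→d14:-→d15:-→d16:-→d17:H1→d18:-→d19:-→d20:-→d21:-→d22:-→d23:-→d24:H0→d25:-→d26:-→d27:-→d28:H2  best=H2
  ? 19.104.181.164  path d0:-→d1:-→d2:-→d3:-→d4:-→d5:-→d6:-→d7:-→d8:-→d9:-→d10:-→d11:-→d12:-→d13:-→d14:-→d15:-→d16:-→d17:H1→d18:-→d19:-→d20:-→d21:-→d22:-→d23:-→d24:H0  best=H0
  + 72.214.55.60/32 (H2) depth=32
  ? 89.130.230.1  path d0:-→d1:-→d2:-→d3:-→d4:-→d5:-→d6:-→d7:-→d8:-→d9:-→d10:-→d11:-→d12:H1→d13:-→d14:-→d15:-→d16:-→d17:-→d18:-→d19:-→d20:-→d21:-→d22:-→d23:-→d24:H4  best=H4
  ? 72.214.55.60  path d0:-→d1:-→d2:-→d3:-→d4:-→d5:-→d6:-→d7:-→d8:-→d9:-→d10:-→d11:-→d12:-→d13:-→d14:-→d15:-→d16:-→d17:-→d18:-→d19:-→d20:-→d21:-→d22:-→d23:-→d24:-→d25:-→d26:-→d27:-→d28:-→d29:-→d30:-→d31:-→d32:H2  best=H2
  ? 89.128.0.0  path d0:-→d1:-→d2:-→d3:-→d4:-→d5:-→d6:-→d7:-→d8:-→d9:-→d10:-→d11:-→d12:H1→d13:-→d14:-  best=H1
  - 19.104.128.0/17 clear@17
  - 89.128.0.0/12 clear@12

== LOOKUPS ==
["H0","H4","H2","H0","H4","H2","H1"]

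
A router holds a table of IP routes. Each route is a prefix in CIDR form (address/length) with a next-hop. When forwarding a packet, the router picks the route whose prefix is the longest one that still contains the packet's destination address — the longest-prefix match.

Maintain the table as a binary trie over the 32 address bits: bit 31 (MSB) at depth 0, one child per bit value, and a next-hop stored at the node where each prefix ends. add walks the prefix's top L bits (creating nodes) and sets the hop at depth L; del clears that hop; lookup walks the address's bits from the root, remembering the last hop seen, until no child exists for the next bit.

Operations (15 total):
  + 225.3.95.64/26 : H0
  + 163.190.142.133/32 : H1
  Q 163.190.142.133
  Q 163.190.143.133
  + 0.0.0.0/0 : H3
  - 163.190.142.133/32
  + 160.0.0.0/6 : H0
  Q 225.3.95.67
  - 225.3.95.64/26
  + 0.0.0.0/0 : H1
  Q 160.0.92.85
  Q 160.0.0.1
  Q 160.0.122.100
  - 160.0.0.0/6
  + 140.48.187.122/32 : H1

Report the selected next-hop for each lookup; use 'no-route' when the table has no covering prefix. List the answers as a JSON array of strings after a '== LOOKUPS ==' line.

Process each operation:
  add 225.3.95.64/26 -> H0 at depth 26
  add 163.190.142.133/32 -> H1 at depth 32
  lookup 163.190.142.133: bits 10100011101111101000111010000101 walk d0:-→d1:-→d2:-→d3:-→d4:-→d5:-→d6:-→d7:-→d8:-→d9:-→d10:-→d11:-→d12:-→d13:-→d14:-→d15:-→d16:-→d17:-→d18:-→d19:-→d20:-→d21:-→d22:-→d23:-→d24:-→d25:-→d26:-→d27:-→d28:-→d29:-→d30:-→d31:-→d32:H1 -> H1
  lookup 163.190.143.133: bits 10100011101111101000111 walk d0:-→d1:-→d2:-→d3:-→d4:-→d5:-→d6:-→d7:-→d8:-→d9:-→d10:-→d11:-→d12:-→d13:-→d14:-→d15:-→d16:-→d17:-→d18:-→d19:-→d20:-→d21:-→d22:-→d23:- -> no-route
  add 0.0.0.0/0 -> H3 at depth 0
  del 163.190.142.133/32 (clear depth 32)
  add 160.0.0.0/6 -> H0 at depth 6
  lookup 225.3.95.67: bits 11100001000000110101111101 walk d0:H3→d1:-→d2:-→d3:-→d4:-→d5:-→d6:-→d7:-→d8:-→d9:-→d10:-→d11:-→d12:-→d13:-→d14:-→d15:-→d16:-→d17:-→d18:-→d19:-→d20:-→d21:-→d22:-→d23:-→d24:-→d25:-→d26:H0 -> H0
  del 225.3.95.64/26 (clear depth 26)
  add 0.0.0.0/0 -> H1 at depth 0
  lookup 160.0.92.85: bits 101000 walk d0:H1→d1:-→d2:-→d3:-→d4:-→d5:-→d6:H0 -> H0
  lookup 160.0.0.1: bits 101000 walk d0:H1→d1:-→d2:-→d3:-→d4:-→d5:-→d6:H0 -> H0
  lookup 160.0.122.100: bits 101000 walk d0:H1→d1:-→d2:-→d3:-→d4:-→d5:-→d6:H0 -> H0
  del 160.0.0.0/6 (clear depth 6)
  add 140.48.187.122/32 -> H1 at depth 32

== LOOKUPS ==
["H1","no-route","H0","H0","H0","H0"]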